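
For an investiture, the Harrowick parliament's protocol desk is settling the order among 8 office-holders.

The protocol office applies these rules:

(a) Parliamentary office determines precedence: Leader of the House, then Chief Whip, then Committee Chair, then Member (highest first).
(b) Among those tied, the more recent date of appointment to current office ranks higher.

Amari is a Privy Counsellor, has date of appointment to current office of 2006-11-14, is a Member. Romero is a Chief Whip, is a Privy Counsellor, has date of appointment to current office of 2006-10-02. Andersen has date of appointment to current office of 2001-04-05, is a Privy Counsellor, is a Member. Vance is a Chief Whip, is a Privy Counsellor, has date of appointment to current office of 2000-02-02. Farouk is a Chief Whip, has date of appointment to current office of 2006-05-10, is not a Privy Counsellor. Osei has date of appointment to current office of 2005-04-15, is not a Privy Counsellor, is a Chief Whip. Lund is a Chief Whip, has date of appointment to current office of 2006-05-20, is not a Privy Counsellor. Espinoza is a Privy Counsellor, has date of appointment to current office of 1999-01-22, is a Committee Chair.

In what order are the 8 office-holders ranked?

By parliamentary office: Romero, Lund, Farouk, Osei and Vance (Chief Whip); then Espinoza (Committee Chair); then Amari and Andersen (Member).
Among Romero, Lund, Farouk, Osei and Vance, by date of appointment to current office (later first): Romero (2006-10-02) before Lund (2006-05-20) before Farouk (2006-05-10) before Osei (2005-04-15) before Vance (2000-02-02).
Among Amari and Andersen, by date of appointment to current office (later first): Amari (2006-11-14) before Andersen (2001-04-05).
Full order: Romero, Lund, Farouk, Osei, Vance, Espinoza, Amari, Andersen.

Romero, Lund, Farouk, Osei, Vance, Espinoza, Amari, Andersen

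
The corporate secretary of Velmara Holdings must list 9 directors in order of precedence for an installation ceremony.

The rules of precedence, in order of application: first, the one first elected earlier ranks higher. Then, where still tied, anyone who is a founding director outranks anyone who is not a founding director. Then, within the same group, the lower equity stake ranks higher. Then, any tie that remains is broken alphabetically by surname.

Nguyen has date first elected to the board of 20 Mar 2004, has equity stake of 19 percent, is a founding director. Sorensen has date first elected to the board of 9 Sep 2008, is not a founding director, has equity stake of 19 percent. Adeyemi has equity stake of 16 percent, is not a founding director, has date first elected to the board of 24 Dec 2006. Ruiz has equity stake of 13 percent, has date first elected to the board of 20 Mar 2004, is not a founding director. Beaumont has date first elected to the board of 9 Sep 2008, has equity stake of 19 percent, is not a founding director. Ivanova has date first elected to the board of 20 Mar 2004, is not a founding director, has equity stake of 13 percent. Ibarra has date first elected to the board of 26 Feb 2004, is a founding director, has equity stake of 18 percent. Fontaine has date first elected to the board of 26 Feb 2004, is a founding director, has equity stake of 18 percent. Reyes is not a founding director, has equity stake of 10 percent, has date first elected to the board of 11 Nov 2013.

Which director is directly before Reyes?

By date first elected to the board (earlier first): Fontaine and Ibarra (both 26 Feb 2004); then Nguyen, Ivanova and Ruiz (each 20 Mar 2004); then Adeyemi (24 Dec 2006); then Beaumont and Sorensen (both 9 Sep 2008); then Reyes (11 Nov 2013).
Fontaine and Ibarra are each a founding director, so the next rule applies.
Fontaine and Ibarra both have equity stake 18 percent, so the next rule applies.
Among Fontaine and Ibarra, alphabetically by surname: Fontaine before Ibarra.
Among Nguyen, Ivanova and Ruiz, a founding director before not a founding director: Nguyen (a founding director) before Ivanova and Ruiz (not a founding director).
Ivanova and Ruiz both have equity stake 13 percent, so the next rule applies.
Among Ivanova and Ruiz, alphabetically by surname: Ivanova before Ruiz.
Beaumont and Sorensen are each not a founding director, so the next rule applies.
Beaumont and Sorensen both have equity stake 19 percent, so the next rule applies.
Among Beaumont and Sorensen, alphabetically by surname: Beaumont before Sorensen.
Order: Fontaine, Ibarra, Nguyen, Ivanova, Ruiz, Adeyemi, Beaumont, Sorensen, Reyes.

Sorensen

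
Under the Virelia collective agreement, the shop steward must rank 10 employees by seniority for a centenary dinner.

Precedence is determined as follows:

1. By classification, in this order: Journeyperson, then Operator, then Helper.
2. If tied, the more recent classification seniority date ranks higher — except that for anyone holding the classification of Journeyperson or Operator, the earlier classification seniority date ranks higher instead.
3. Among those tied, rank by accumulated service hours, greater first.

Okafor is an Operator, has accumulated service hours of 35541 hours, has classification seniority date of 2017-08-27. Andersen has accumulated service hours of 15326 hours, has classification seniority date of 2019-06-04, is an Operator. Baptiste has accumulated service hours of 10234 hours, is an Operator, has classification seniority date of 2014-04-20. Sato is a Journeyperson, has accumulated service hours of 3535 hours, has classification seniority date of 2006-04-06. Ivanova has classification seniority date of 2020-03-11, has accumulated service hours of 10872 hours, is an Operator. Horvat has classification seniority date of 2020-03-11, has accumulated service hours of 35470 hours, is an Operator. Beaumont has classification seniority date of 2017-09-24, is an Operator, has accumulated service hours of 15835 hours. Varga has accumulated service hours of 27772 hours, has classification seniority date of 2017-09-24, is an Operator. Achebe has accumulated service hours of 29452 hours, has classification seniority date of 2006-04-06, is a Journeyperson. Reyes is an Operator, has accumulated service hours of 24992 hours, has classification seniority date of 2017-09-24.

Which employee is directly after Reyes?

By classification: Achebe and Sato (Journeyperson); then Baptiste, Okafor, Varga, Reyes, Beaumont, Andersen, Horvat and Ivanova (Operator).
Achebe and Sato both have classification seniority date 2006-04-06, so the next rule applies.
Among Achebe and Sato, by accumulated service hours (higher first): Achebe (29452 hours) before Sato (3535 hours).
Among Baptiste, Okafor, Varga, Reyes, Beaumont, Andersen, Horvat and Ivanova, by classification seniority date (earlier first) (reversed rule for this group): Baptiste (2014-04-20) before Okafor (2017-08-27) before Varga, Reyes and Beaumont (2017-09-24) before Andersen (2019-06-04) before Horvat and Ivanova (2020-03-11).
Among Varga, Reyes and Beaumont, by accumulated service hours (higher first): Varga (27772 hours) before Reyes (24992 hours) before Beaumont (15835 hours).
Among Horvat and Ivanova, by accumulated service hours (higher first): Horvat (35470 hours) before Ivanova (10872 hours).
Order: Achebe, Sato, Baptiste, Okafor, Varga, Reyes, Beaumont, Andersen, Horvat, Ivanova.

Beaumont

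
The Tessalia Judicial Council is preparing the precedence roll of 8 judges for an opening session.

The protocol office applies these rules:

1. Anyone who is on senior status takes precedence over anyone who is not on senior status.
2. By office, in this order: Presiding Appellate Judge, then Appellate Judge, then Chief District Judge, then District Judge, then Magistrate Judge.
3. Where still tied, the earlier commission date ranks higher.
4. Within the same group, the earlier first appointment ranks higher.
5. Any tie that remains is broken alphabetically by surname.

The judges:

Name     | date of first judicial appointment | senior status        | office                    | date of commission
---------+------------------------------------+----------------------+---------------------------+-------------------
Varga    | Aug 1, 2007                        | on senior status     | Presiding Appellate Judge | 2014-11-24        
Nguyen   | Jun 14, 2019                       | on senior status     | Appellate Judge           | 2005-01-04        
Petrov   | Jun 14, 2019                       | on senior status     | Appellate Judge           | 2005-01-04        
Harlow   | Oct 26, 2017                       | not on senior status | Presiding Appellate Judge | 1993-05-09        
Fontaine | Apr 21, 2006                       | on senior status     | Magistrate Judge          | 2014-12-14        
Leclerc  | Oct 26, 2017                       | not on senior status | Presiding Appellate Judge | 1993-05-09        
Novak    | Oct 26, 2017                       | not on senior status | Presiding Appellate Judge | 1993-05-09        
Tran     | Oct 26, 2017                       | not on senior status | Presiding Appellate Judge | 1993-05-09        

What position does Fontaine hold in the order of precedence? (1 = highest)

By the first rule: Varga, Nguyen, Petrov and Fontaine (each on senior status); then Harlow, Leclerc, Novak and Tran (each not on senior status).
Among Varga, Nguyen, Petrov and Fontaine, by office: Varga (Presiding Appellate Judge) before Nguyen and Petrov (Appellate Judge) before Fontaine (Magistrate Judge).
Nguyen and Petrov both have date of commission 2005-01-04, so the next rule applies.
Nguyen and Petrov both have date of first judicial appointment Jun 14, 2019, so the next rule applies.
Among Nguyen and Petrov, alphabetically by surname: Nguyen before Petrov.
Harlow, Leclerc, Novak and Tran are each Presiding Appellate Judge, so the next rule applies.
Harlow, Leclerc, Novak and Tran all have date of commission 1993-05-09, so the next rule applies.
Harlow, Leclerc, Novak and Tran all have date of first judicial appointment Oct 26, 2017, so the next rule applies.
Among Harlow, Leclerc, Novak and Tran, alphabetically by surname: Harlow before Leclerc before Novak before Tran.
Order: Varga, Nguyen, Petrov, Fontaine, Harlow, Leclerc, Novak, Tran. So position 4.

4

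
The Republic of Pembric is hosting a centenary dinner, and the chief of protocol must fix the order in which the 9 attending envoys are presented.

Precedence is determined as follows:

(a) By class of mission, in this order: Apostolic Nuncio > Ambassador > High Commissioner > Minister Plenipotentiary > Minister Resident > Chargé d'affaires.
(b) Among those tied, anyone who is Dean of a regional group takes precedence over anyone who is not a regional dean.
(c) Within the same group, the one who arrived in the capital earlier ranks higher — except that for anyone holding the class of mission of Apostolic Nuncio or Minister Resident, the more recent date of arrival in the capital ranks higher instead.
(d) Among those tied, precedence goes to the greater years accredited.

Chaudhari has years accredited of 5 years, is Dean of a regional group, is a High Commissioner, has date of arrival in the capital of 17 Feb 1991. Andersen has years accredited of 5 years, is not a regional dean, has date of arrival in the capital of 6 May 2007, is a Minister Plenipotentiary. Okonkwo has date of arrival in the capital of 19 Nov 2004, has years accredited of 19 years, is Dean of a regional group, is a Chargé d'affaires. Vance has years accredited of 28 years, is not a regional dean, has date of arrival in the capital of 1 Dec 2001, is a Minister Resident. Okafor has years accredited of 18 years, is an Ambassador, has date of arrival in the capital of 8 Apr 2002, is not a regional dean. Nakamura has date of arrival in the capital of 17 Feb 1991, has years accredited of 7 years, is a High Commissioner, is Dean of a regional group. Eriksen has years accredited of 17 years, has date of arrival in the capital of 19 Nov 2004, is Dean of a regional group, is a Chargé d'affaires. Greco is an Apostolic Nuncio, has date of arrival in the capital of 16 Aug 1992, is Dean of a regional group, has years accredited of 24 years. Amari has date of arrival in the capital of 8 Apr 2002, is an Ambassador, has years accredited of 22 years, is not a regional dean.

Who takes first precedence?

Greco

By class of mission: Greco (Apostolic Nuncio); then Amari and Okafor (Ambassador); then Nakamura and Chaudhari (High Commissioner); then Andersen (Minister Plenipotentiary); then Vance (Minister Resident); then Okonkwo and Eriksen (Chargé d'affaires).
Amari and Okafor are each not a regional dean, so the next rule applies.
Amari and Okafor both have date of arrival in the capital 8 Apr 2002, so the next rule applies.
Among Amari and Okafor, by years accredited (higher first): Amari (22 years) before Okafor (18 years).
Nakamura and Chaudhari are each Dean of a regional group, so the next rule applies.
Nakamura and Chaudhari both have date of arrival in the capital 17 Feb 1991, so the next rule applies.
Among Nakamura and Chaudhari, by years accredited (higher first): Nakamura (7 years) before Chaudhari (5 years).
Okonkwo and Eriksen are each Dean of a regional group, so the next rule applies.
Okonkwo and Eriksen both have date of arrival in the capital 19 Nov 2004, so the next rule applies.
Among Okonkwo and Eriksen, by years accredited (higher first): Okonkwo (19 years) before Eriksen (17 years).
Order: Greco, Amari, Okafor, Nakamura, Chaudhari, Andersen, Vance, Okonkwo, Eriksen.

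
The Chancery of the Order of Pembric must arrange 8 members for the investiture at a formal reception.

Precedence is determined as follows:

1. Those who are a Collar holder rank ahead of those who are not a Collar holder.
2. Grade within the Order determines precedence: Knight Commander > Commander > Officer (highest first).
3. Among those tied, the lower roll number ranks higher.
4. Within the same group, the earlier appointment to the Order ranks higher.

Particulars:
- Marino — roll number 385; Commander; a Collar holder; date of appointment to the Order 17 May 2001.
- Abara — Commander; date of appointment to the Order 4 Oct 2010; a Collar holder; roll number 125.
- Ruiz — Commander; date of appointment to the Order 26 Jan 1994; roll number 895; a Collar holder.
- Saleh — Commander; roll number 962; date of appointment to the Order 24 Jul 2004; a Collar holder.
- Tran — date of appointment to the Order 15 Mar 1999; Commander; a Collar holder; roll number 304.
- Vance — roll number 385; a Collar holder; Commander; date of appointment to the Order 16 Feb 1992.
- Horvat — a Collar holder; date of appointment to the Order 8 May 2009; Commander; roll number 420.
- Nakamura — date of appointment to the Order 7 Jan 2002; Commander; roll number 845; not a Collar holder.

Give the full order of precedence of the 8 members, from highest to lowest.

Abara, Tran, Vance, Marino, Horvat, Ruiz, Saleh, Nakamura

By the first rule: Abara, Tran, Vance, Marino, Horvat, Ruiz and Saleh (each a Collar holder); then Nakamura (not a Collar holder).
Abara, Tran, Vance, Marino, Horvat, Ruiz and Saleh are each Commander, so the next rule applies.
Among Abara, Tran, Vance, Marino, Horvat, Ruiz and Saleh, by roll number (lower first): Abara (125) before Tran (304) before Vance and Marino (385) before Horvat (420) before Ruiz (895) before Saleh (962).
Among Vance and Marino, by date of appointment to the Order (earlier first): Vance (16 Feb 1992) before Marino (17 May 2001).
Full order: Abara, Tran, Vance, Marino, Horvat, Ruiz, Saleh, Nakamura.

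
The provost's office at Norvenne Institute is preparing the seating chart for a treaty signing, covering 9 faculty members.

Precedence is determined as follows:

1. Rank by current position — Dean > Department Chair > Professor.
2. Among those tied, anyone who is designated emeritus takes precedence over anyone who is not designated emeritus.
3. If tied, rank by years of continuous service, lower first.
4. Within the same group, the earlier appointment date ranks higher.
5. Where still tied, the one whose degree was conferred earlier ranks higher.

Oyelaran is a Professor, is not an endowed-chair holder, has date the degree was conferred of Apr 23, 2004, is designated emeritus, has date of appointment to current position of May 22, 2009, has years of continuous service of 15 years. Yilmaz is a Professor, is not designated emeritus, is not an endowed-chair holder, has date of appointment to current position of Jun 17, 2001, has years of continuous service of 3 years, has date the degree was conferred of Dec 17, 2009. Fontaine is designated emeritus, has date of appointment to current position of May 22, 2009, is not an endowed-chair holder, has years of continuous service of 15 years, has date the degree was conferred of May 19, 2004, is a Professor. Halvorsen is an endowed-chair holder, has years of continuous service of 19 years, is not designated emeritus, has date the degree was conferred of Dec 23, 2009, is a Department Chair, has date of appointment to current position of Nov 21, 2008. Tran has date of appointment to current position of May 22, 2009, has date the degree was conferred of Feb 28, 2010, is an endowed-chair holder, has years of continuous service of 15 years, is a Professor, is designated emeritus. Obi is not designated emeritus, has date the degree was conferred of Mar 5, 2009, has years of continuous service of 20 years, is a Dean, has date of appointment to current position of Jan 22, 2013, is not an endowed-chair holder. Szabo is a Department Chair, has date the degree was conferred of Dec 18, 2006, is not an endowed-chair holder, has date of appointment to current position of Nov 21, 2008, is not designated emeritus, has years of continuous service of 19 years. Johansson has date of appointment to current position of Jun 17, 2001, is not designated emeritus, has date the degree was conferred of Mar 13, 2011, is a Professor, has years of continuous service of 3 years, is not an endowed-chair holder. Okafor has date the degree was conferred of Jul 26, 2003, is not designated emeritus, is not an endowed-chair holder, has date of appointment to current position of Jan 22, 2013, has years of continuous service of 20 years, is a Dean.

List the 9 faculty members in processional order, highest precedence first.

Okafor, Obi, Szabo, Halvorsen, Oyelaran, Fontaine, Tran, Yilmaz, Johansson

By current position: Okafor and Obi (Dean); then Szabo and Halvorsen (Department Chair); then Oyelaran, Fontaine, Tran, Yilmaz and Johansson (Professor).
Okafor and Obi are each not designated emeritus, so the next rule applies.
Okafor and Obi both have years of continuous service 20 years, so the next rule applies.
Okafor and Obi both have date of appointment to current position Jan 22, 2013, so the next rule applies.
Among Okafor and Obi, by date the degree was conferred (earlier first): Okafor (Jul 26, 2003) before Obi (Mar 5, 2009).
Szabo and Halvorsen are each not designated emeritus, so the next rule applies.
Szabo and Halvorsen both have years of continuous service 19 years, so the next rule applies.
Szabo and Halvorsen both have date of appointment to current position Nov 21, 2008, so the next rule applies.
Among Szabo and Halvorsen, by date the degree was conferred (earlier first): Szabo (Dec 18, 2006) before Halvorsen (Dec 23, 2009).
Among Oyelaran, Fontaine, Tran, Yilmaz and Johansson, designated emeritus before not designated emeritus: Oyelaran, Fontaine and Tran (designated emeritus) before Yilmaz and Johansson (not designated emeritus).
Oyelaran, Fontaine and Tran all have years of continuous service 15 years, so the next rule applies.
Oyelaran, Fontaine and Tran all have date of appointment to current position May 22, 2009, so the next rule applies.
Among Oyelaran, Fontaine and Tran, by date the degree was conferred (earlier first): Oyelaran (Apr 23, 2004) before Fontaine (May 19, 2004) before Tran (Feb 28, 2010).
Yilmaz and Johansson both have years of continuous service 3 years, so the next rule applies.
Yilmaz and Johansson both have date of appointment to current position Jun 17, 2001, so the next rule applies.
Among Yilmaz and Johansson, by date the degree was conferred (earlier first): Yilmaz (Dec 17, 2009) before Johansson (Mar 13, 2011).
Full order: Okafor, Obi, Szabo, Halvorsen, Oyelaran, Fontaine, Tran, Yilmaz, Johansson.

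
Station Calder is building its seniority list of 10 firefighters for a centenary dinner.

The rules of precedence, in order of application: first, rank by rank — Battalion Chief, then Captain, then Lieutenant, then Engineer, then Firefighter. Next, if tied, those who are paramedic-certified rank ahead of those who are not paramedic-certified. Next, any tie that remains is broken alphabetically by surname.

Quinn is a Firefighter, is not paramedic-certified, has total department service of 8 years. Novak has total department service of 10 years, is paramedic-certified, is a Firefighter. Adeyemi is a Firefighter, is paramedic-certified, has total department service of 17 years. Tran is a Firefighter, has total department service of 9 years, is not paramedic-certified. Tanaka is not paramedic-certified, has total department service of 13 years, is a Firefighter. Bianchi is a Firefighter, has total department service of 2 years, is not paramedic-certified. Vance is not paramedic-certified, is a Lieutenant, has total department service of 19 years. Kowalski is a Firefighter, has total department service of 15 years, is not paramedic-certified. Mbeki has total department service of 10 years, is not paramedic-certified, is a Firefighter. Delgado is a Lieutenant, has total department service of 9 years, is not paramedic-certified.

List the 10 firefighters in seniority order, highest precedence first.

By rank: Delgado and Vance (Lieutenant); then Adeyemi, Novak, Bianchi, Kowalski, Mbeki, Quinn, Tanaka and Tran (Firefighter).
Delgado and Vance are each not paramedic-certified, so the next rule applies.
Among Delgado and Vance, alphabetically by surname: Delgado before Vance.
Among Adeyemi, Novak, Bianchi, Kowalski, Mbeki, Quinn, Tanaka and Tran, paramedic-certified before not paramedic-certified: Adeyemi and Novak (paramedic-certified) before Bianchi, Kowalski, Mbeki, Quinn, Tanaka and Tran (not paramedic-certified).
Among Adeyemi and Novak, alphabetically by surname: Adeyemi before Novak.
Among Bianchi, Kowalski, Mbeki, Quinn, Tanaka and Tran, alphabetically by surname: Bianchi before Kowalski before Mbeki before Quinn before Tanaka before Tran.
Full order: Delgado, Vance, Adeyemi, Novak, Bianchi, Kowalski, Mbeki, Quinn, Tanaka, Tran.

Delgado, Vance, Adeyemi, Novak, Bianchi, Kowalski, Mbeki, Quinn, Tanaka, Tran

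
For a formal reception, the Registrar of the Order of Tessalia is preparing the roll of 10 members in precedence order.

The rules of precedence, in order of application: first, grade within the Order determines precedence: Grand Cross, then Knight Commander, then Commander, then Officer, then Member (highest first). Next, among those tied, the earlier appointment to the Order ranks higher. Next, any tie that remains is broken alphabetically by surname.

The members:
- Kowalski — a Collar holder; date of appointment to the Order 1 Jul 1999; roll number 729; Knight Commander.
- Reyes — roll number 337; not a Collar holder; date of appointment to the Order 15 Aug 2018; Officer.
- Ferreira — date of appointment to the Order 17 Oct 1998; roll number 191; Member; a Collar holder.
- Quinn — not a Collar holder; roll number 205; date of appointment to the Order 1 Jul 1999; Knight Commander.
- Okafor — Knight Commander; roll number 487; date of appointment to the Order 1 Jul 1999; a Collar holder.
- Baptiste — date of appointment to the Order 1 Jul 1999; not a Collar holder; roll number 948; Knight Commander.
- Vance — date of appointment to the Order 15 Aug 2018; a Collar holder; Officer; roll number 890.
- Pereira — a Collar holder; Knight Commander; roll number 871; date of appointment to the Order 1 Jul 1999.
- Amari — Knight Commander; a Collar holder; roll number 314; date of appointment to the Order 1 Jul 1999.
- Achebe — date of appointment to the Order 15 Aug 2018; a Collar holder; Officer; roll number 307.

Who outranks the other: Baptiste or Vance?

By grade within the Order: Amari, Baptiste, Kowalski, Okafor, Pereira and Quinn (Knight Commander); then Achebe, Reyes and Vance (Officer); then Ferreira (Member).
Amari, Baptiste, Kowalski, Okafor, Pereira and Quinn all have date of appointment to the Order 1 Jul 1999, so the next rule applies.
Among Amari, Baptiste, Kowalski, Okafor, Pereira and Quinn, alphabetically by surname: Amari before Baptiste before Kowalski before Okafor before Pereira before Quinn.
Achebe, Reyes and Vance all have date of appointment to the Order 15 Aug 2018, so the next rule applies.
Among Achebe, Reyes and Vance, alphabetically by surname: Achebe before Reyes before Vance.
So Baptiste takes precedence.

Baptiste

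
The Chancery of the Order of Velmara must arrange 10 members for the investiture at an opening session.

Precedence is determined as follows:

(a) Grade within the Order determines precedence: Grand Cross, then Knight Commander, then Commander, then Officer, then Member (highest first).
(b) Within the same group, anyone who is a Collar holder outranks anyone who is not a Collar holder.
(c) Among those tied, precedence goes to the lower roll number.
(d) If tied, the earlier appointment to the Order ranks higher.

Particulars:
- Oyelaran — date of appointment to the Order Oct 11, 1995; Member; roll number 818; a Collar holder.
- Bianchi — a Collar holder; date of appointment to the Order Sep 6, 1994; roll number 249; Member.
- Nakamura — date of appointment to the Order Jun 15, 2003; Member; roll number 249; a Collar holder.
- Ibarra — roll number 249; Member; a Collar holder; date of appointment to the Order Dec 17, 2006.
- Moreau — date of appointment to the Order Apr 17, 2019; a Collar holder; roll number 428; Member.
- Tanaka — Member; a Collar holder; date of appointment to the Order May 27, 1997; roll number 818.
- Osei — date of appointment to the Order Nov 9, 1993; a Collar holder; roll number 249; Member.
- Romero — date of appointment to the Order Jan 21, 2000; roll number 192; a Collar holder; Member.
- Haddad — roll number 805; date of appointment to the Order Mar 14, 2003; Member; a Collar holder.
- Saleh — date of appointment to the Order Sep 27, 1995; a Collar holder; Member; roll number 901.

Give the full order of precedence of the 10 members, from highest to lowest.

Romero, Osei, Bianchi, Nakamura, Ibarra, Moreau, Haddad, Oyelaran, Tanaka, Saleh

By grade within the Order: Romero, Osei, Bianchi, Nakamura, Ibarra, Moreau, Haddad, Oyelaran, Tanaka and Saleh (Member).
Romero, Osei, Bianchi, Nakamura, Ibarra, Moreau, Haddad, Oyelaran, Tanaka and Saleh are each a Collar holder, so the next rule applies.
Among Romero, Osei, Bianchi, Nakamura, Ibarra, Moreau, Haddad, Oyelaran, Tanaka and Saleh, by roll number (lower first): Romero (192) before Osei, Bianchi, Nakamura and Ibarra (249) before Moreau (428) before Haddad (805) before Oyelaran and Tanaka (818) before Saleh (901).
Among Osei, Bianchi, Nakamura and Ibarra, by date of appointment to the Order (earlier first): Osei (Nov 9, 1993) before Bianchi (Sep 6, 1994) before Nakamura (Jun 15, 2003) before Ibarra (Dec 17, 2006).
Among Oyelaran and Tanaka, by date of appointment to the Order (earlier first): Oyelaran (Oct 11, 1995) before Tanaka (May 27, 1997).
Full order: Romero, Osei, Bianchi, Nakamura, Ibarra, Moreau, Haddad, Oyelaran, Tanaka, Saleh.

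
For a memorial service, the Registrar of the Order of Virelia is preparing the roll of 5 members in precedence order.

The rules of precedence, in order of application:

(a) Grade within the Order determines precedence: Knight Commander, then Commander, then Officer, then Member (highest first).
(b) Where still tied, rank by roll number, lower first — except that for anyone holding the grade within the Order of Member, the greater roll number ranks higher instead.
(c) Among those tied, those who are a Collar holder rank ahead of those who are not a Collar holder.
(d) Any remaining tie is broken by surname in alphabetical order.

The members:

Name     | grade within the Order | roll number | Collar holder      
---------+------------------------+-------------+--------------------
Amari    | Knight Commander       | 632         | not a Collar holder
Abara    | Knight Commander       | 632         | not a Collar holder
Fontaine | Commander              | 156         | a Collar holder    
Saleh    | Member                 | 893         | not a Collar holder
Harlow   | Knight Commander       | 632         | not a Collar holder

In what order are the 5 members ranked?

By grade within the Order: Abara, Amari and Harlow (Knight Commander); then Fontaine (Commander); then Saleh (Member).
Abara, Amari and Harlow all have roll number 632, so the next rule applies.
Abara, Amari and Harlow are each not a Collar holder, so the next rule applies.
Among Abara, Amari and Harlow, alphabetically by surname: Abara before Amari before Harlow.
Full order: Abara, Amari, Harlow, Fontaine, Saleh.

Abara, Amari, Harlow, Fontaine, Saleh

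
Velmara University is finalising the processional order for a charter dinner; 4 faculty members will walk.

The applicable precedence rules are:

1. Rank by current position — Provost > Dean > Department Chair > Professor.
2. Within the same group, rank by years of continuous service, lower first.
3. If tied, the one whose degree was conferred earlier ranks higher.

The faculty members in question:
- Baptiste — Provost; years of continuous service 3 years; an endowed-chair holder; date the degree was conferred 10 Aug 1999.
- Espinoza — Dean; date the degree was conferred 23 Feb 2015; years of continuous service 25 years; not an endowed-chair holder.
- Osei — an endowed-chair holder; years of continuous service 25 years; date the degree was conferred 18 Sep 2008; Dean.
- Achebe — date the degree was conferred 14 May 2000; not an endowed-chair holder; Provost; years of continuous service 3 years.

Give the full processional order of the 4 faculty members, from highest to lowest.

Baptiste, Achebe, Osei, Espinoza

By current position: Baptiste and Achebe (Provost); then Osei and Espinoza (Dean).
Baptiste and Achebe both have years of continuous service 3 years, so the next rule applies.
Among Baptiste and Achebe, by date the degree was conferred (earlier first): Baptiste (10 Aug 1999) before Achebe (14 May 2000).
Osei and Espinoza both have years of continuous service 25 years, so the next rule applies.
Among Osei and Espinoza, by date the degree was conferred (earlier first): Osei (18 Sep 2008) before Espinoza (23 Feb 2015).
Full order: Baptiste, Achebe, Osei, Espinoza.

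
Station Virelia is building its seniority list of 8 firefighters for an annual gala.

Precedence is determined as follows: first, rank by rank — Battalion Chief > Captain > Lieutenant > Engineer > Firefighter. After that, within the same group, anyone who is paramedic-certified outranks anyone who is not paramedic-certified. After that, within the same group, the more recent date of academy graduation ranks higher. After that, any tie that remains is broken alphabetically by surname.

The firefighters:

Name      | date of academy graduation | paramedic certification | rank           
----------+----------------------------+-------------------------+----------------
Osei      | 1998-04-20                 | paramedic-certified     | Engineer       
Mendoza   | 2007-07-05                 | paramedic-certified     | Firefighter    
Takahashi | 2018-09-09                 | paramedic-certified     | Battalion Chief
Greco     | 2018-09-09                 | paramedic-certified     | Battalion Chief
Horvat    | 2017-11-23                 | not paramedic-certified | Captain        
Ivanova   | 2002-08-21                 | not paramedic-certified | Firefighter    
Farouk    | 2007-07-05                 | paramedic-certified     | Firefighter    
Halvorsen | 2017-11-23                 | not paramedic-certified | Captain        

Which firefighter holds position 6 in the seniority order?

Farouk

By rank: Greco and Takahashi (Battalion Chief); then Halvorsen and Horvat (Captain); then Osei (Engineer); then Farouk, Mendoza and Ivanova (Firefighter).
Greco and Takahashi are each paramedic-certified, so the next rule applies.
Greco and Takahashi both have date of academy graduation 2018-09-09, so the next rule applies.
Among Greco and Takahashi, alphabetically by surname: Greco before Takahashi.
Halvorsen and Horvat are each not paramedic-certified, so the next rule applies.
Halvorsen and Horvat both have date of academy graduation 2017-11-23, so the next rule applies.
Among Halvorsen and Horvat, alphabetically by surname: Halvorsen before Horvat.
Among Farouk, Mendoza and Ivanova, paramedic-certified before not paramedic-certified: Farouk and Mendoza (paramedic-certified) before Ivanova (not paramedic-certified).
Farouk and Mendoza both have date of academy graduation 2007-07-05, so the next rule applies.
Among Farouk and Mendoza, alphabetically by surname: Farouk before Mendoza.
Order: Greco, Takahashi, Halvorsen, Horvat, Osei, Farouk, Mendoza, Ivanova.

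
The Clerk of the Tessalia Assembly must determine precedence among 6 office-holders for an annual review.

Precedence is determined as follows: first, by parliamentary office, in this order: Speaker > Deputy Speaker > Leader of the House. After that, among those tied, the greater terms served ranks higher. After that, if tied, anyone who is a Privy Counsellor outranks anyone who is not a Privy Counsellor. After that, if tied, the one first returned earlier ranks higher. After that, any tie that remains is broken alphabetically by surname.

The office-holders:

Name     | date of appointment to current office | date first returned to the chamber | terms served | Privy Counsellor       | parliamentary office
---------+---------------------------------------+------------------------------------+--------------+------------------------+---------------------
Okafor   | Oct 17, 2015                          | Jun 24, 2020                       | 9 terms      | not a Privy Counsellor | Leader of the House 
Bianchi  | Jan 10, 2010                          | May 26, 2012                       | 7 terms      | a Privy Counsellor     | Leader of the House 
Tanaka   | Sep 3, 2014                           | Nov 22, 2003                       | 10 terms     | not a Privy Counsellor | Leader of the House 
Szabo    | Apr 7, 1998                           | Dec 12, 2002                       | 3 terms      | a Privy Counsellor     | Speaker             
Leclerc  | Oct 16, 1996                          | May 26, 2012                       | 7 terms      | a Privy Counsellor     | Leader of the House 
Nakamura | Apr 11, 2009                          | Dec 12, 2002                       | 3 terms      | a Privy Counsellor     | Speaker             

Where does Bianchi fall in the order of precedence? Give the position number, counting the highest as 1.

By parliamentary office: Nakamura and Szabo (Speaker); then Tanaka, Okafor, Bianchi and Leclerc (Leader of the House).
Nakamura and Szabo both have terms served 3 terms, so the next rule applies.
Nakamura and Szabo are each a Privy Counsellor, so the next rule applies.
Nakamura and Szabo both have date first returned to the chamber Dec 12, 2002, so the next rule applies.
Among Nakamura and Szabo, alphabetically by surname: Nakamura before Szabo.
Among Tanaka, Okafor, Bianchi and Leclerc, by terms served (higher first): Tanaka (10 terms) before Okafor (9 terms) before Bianchi and Leclerc (7 terms).
Bianchi and Leclerc are each a Privy Counsellor, so the next rule applies.
Bianchi and Leclerc both have date first returned to the chamber May 26, 2012, so the next rule applies.
Among Bianchi and Leclerc, alphabetically by surname: Bianchi before Leclerc.
Order: Nakamura, Szabo, Tanaka, Okafor, Bianchi, Leclerc. So position 5.

5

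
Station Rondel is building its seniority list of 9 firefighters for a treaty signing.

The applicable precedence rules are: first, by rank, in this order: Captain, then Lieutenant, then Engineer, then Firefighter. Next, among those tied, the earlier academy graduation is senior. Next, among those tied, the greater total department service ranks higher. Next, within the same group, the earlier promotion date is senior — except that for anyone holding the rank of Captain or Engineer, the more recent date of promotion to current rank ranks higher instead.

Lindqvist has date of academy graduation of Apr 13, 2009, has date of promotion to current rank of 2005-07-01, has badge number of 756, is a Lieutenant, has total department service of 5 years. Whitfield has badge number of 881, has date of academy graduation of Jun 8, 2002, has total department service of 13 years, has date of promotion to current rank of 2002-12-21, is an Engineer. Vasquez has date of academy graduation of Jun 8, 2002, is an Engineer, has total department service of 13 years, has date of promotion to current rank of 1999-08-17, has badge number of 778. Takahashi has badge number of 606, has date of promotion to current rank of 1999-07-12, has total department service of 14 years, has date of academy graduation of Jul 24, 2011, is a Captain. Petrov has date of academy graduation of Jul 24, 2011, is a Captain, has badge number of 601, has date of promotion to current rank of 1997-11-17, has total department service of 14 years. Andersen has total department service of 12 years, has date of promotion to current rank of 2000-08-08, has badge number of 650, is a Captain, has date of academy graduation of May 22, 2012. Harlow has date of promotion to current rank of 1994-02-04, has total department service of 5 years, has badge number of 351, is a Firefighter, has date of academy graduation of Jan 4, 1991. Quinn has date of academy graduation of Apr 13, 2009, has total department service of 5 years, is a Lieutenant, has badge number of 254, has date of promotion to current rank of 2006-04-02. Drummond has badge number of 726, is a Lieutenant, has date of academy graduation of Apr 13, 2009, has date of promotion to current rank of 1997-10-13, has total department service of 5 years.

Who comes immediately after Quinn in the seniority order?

Whitfield

By rank: Takahashi, Petrov and Andersen (Captain); then Drummond, Lindqvist and Quinn (Lieutenant); then Whitfield and Vasquez (Engineer); then Harlow (Firefighter).
Among Takahashi, Petrov and Andersen, by date of academy graduation (earlier first): Takahashi and Petrov (Jul 24, 2011) before Andersen (May 22, 2012).
Takahashi and Petrov both have total department service 14 years, so the next rule applies.
Among Takahashi and Petrov, by date of promotion to current rank (later first) (reversed rule for this group): Takahashi (1999-07-12) before Petrov (1997-11-17).
Drummond, Lindqvist and Quinn all have date of academy graduation Apr 13, 2009, so the next rule applies.
Drummond, Lindqvist and Quinn all have total department service 5 years, so the next rule applies.
Among Drummond, Lindqvist and Quinn, by date of promotion to current rank (earlier first): Drummond (1997-10-13) before Lindqvist (2005-07-01) before Quinn (2006-04-02).
Whitfield and Vasquez both have date of academy graduation Jun 8, 2002, so the next rule applies.
Whitfield and Vasquez both have total department service 13 years, so the next rule applies.
Among Whitfield and Vasquez, by date of promotion to current rank (later first) (reversed rule for this group): Whitfield (2002-12-21) before Vasquez (1999-08-17).
Order: Takahashi, Petrov, Andersen, Drummond, Lindqvist, Quinn, Whitfield, Vasquez, Harlow.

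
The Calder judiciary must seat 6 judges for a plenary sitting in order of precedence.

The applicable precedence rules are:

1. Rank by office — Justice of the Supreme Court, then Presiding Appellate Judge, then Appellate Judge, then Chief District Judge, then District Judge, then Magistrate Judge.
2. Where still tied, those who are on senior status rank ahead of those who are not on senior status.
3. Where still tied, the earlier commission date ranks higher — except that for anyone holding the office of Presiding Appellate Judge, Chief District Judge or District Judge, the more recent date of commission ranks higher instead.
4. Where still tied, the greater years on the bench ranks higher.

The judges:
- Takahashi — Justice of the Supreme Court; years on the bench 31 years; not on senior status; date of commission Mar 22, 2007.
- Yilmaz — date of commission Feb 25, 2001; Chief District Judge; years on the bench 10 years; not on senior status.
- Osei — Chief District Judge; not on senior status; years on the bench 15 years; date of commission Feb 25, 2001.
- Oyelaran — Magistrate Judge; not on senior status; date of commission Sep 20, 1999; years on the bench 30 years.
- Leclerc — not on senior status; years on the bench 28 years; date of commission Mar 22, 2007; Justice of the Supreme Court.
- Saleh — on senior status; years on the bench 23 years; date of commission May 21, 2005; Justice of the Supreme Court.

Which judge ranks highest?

By office: Saleh, Takahashi and Leclerc (Justice of the Supreme Court); then Osei and Yilmaz (Chief District Judge); then Oyelaran (Magistrate Judge).
Among Saleh, Takahashi and Leclerc, on senior status before not on senior status: Saleh (on senior status) before Takahashi and Leclerc (not on senior status).
Takahashi and Leclerc both have date of commission Mar 22, 2007, so the next rule applies.
Among Takahashi and Leclerc, by years on the bench (higher first): Takahashi (31 years) before Leclerc (28 years).
Osei and Yilmaz are each not on senior status, so the next rule applies.
Osei and Yilmaz both have date of commission Feb 25, 2001, so the next rule applies.
Among Osei and Yilmaz, by years on the bench (higher first): Osei (15 years) before Yilmaz (10 years).
Order: Saleh, Takahashi, Leclerc, Osei, Yilmaz, Oyelaran.

Saleh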